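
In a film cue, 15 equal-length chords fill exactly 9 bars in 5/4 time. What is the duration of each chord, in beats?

3 beats

9 bars × 5 beats/bar = 45 beats total.
45 beats ÷ 15 chords = 3 beats per chord.
(That is a dotted half note.)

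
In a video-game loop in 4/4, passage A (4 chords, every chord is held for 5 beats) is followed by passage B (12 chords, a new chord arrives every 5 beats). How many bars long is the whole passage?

A: 4 × 5 = 20 beats = 5 bars.
B: 12 × 5 = 60 beats = 15 bars.
Total: 5 + 15 = 20 bars.

20 bars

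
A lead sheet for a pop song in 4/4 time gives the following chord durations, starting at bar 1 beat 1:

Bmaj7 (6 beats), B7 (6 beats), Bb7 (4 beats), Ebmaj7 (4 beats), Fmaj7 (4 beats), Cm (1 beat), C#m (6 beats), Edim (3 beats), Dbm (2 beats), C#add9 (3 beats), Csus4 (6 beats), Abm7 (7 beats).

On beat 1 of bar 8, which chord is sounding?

Beat 1 of bar 8 is beat (8−1)×4 + 1 = 29 overall.
Running totals: Bmaj7 ends at 6, B7 ends at 12, Bb7 ends at 16, Ebmaj7 ends at 20, Fmaj7 ends at 24, Cm ends at 25, C#m ends at 31.
Beat 29 falls within C#m.

C#m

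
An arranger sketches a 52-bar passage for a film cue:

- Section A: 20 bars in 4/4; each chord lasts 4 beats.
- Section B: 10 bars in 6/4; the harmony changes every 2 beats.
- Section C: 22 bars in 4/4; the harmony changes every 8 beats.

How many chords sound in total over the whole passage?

A has 80 beats and chords last 4 each, so 20 chords.
B has 60 beats and chords last 2 each, so 30 chords.
C has 88 beats and chords last 8 each, so 11 chords.
Total: 20 + 30 + 11 = 61.

61 chords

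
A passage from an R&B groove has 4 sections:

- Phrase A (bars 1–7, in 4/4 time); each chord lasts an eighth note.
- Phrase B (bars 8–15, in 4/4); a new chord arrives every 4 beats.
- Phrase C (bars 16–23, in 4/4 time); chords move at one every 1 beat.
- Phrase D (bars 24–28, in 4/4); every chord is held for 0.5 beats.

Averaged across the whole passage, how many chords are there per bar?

34/7 chords per bar

A: 7 × 4 = 28 beats ÷ 0.5 = 56 chords.
B: 8 × 4 = 32 beats ÷ 4 = 8 chords.
C: 8 × 4 = 32 beats ÷ 1 = 32 chords.
D: 5 × 4 = 20 beats ÷ 0.5 = 40 chords.
Overall: 136 chords over 28 bars → 136/28 = 34/7 chords per bar.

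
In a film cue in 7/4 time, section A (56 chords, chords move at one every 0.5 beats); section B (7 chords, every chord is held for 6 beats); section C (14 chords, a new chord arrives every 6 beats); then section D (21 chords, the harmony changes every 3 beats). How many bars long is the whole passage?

31 bars

A: 56 × 0.5 = 28 beats = 4 bars.
B: 7 × 6 = 42 beats = 6 bars.
C: 14 × 6 = 84 beats = 12 bars.
D: 21 × 3 = 63 beats = 9 bars.
Total: 4 + 6 + 12 + 9 = 31 bars.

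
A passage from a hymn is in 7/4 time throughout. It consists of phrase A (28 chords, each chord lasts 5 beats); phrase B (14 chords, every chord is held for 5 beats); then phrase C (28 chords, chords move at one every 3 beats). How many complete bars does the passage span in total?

42 bars

A: 28 × 5 = 140 beats = 20 bars.
B: 14 × 5 = 70 beats = 10 bars.
C: 28 × 3 = 84 beats = 12 bars.
Total: 20 + 10 + 12 = 42 bars.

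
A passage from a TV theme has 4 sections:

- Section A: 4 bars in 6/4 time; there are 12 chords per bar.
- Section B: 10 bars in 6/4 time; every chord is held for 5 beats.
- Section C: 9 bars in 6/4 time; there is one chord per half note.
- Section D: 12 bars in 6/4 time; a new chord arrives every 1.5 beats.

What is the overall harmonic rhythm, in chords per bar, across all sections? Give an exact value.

A: 4 × 6 = 24 beats ÷ 0.5 = 48 chords.
B: 10 × 6 = 60 beats ÷ 5 = 12 chords.
C: 9 × 6 = 54 beats ÷ 2 = 27 chords.
D: 12 × 6 = 72 beats ÷ 1.5 = 48 chords.
Overall: 135 chords over 35 bars → 135/35 = 27/7 chords per bar.

27/7 chords per bar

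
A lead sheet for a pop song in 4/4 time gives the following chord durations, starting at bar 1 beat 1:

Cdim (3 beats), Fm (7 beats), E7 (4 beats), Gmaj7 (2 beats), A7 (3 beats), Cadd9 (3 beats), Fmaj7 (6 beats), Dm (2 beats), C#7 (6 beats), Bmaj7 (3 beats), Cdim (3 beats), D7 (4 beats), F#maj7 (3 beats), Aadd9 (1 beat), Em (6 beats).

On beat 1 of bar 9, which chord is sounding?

C#7

Beat 1 of bar 9 is beat (9−1)×4 + 1 = 33 overall.
Running totals: Cdim ends at 3, Fm ends at 10, E7 ends at 14, Gmaj7 ends at 16, A7 ends at 19, Cadd9 ends at 22, Fmaj7 ends at 28, Dm ends at 30, C#7 ends at 36.
Beat 33 falls within C#7.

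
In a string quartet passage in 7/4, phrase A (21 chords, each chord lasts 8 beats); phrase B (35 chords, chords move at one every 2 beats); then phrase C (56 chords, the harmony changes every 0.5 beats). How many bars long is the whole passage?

A: 21 × 8 = 168 beats = 24 bars.
B: 35 × 2 = 70 beats = 10 bars.
C: 56 × 0.5 = 28 beats = 4 bars.
Total: 24 + 10 + 4 = 38 bars.

38 bars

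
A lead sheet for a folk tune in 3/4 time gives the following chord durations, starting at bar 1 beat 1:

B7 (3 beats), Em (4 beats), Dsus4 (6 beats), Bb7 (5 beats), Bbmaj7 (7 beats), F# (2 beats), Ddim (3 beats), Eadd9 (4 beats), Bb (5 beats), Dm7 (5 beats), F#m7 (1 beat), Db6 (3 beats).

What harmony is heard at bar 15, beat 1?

Dm7

Beat 1 of bar 15 is beat (15−1)×3 + 1 = 43 overall.
Running totals: B7 ends at 3, Em ends at 7, Dsus4 ends at 13, Bb7 ends at 18, Bbmaj7 ends at 25, F# ends at 27, Ddim ends at 30, Eadd9 ends at 34, Bb ends at 39, Dm7 ends at 44.
Beat 43 falls within Dm7.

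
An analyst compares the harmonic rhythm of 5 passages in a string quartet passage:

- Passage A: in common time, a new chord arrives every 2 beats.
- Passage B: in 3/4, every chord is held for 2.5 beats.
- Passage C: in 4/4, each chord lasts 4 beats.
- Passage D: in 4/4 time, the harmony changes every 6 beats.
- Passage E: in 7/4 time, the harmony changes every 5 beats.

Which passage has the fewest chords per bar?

A: 4/2 = 2 chords/bar.
B: 3/2.5 = 1.2 chords/bar.
C: 4/4 = 1 chord/bar.
D: 4/6 = 2/3 chords/bar.
E: 7/5 = 1.4 chords/bar.
Slowest is D at 2/3 chords/bar.

Passage D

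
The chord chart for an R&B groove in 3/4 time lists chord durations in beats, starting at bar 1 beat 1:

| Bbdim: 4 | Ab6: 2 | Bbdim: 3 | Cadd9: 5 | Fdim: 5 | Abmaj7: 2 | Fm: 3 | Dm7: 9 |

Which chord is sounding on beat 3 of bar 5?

Fdim

Beat 3 of bar 5 is beat (5−1)×3 + 3 = 15 overall.
Running totals: Bbdim ends at 4, Ab6 ends at 6, Bbdim ends at 9, Cadd9 ends at 14, Fdim ends at 19.
Beat 15 falls within Fdim.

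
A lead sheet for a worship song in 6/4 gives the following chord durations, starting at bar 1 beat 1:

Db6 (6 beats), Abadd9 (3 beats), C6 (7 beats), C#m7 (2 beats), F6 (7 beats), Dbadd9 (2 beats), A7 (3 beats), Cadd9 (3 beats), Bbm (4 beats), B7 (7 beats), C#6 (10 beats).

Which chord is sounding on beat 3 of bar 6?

Cadd9

Beat 3 of bar 6 is beat (6−1)×6 + 3 = 33 overall.
Running totals: Db6 ends at 6, Abadd9 ends at 9, C6 ends at 16, C#m7 ends at 18, F6 ends at 25, Dbadd9 ends at 27, A7 ends at 30, Cadd9 ends at 33.
Beat 33 falls within Cadd9.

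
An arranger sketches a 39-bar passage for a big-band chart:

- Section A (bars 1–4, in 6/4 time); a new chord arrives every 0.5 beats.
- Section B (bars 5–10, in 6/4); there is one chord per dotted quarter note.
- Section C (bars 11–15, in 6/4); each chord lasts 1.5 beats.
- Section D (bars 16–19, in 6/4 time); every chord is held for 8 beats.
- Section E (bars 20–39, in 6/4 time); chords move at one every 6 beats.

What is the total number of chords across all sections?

A has 24 beats and chords last 0.5 each, so 48 chords.
B has 36 beats and chords last 1.5 each, so 24 chords.
C has 30 beats and chords last 1.5 each, so 20 chords.
D has 24 beats and chords last 8 each, so 3 chords.
E has 120 beats and chords last 6 each, so 20 chords.
Total: 48 + 24 + 20 + 3 + 20 = 115.

115 chords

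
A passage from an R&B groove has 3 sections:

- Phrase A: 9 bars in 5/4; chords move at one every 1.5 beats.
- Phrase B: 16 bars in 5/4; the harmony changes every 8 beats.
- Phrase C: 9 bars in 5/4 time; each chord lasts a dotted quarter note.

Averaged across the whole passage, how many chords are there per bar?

35/17 chords per bar

A: 9 × 5 = 45 beats ÷ 1.5 = 30 chords.
B: 16 × 5 = 80 beats ÷ 8 = 10 chords.
C: 9 × 5 = 45 beats ÷ 1.5 = 30 chords.
Overall: 70 chords over 34 bars → 70/34 = 35/17 chords per bar.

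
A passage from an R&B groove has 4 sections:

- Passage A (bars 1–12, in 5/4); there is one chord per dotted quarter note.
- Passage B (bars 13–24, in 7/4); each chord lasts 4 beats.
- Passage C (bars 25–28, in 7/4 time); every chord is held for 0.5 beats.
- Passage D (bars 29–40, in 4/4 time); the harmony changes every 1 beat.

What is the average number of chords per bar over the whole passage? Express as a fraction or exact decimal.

4.125 chords per bar

A: 12 × 5 = 60 beats ÷ 1.5 = 40 chords.
B: 12 × 7 = 84 beats ÷ 4 = 21 chords.
C: 4 × 7 = 28 beats ÷ 0.5 = 56 chords.
D: 12 × 4 = 48 beats ÷ 1 = 48 chords.
Overall: 165 chords over 40 bars → 165/40 = 4.125 chords per bar.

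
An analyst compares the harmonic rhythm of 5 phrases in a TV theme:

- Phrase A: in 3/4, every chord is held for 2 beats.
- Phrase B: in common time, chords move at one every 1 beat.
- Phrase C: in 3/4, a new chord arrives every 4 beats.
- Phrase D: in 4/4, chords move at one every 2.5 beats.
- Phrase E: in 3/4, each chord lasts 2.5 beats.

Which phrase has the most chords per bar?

Phrase B

A: 3 beats/bar ÷ 2 beats/chord = 1.5 chords/bar.
B: 4 beats/bar ÷ 1 beat/chord = 4 chords/bar.
C: 3 beats/bar ÷ 4 beats/chord = 0.75 chords/bar.
D: 4 beats/bar ÷ 2.5 beats/chord = 1.6 chords/bar.
E: 3 beats/bar ÷ 2.5 beats/chord = 1.2 chords/bar.
Fastest is B at 4 chords/bar.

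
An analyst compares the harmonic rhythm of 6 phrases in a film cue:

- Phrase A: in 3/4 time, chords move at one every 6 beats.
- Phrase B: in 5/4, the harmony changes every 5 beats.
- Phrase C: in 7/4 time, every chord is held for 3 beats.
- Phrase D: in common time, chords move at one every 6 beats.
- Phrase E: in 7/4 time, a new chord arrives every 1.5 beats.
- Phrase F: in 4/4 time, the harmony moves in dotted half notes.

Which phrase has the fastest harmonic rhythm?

A: each chord is 6 beats in 3/4, so 0.5 per bar.
B: each chord is 5 beats in 5/4, so 1 per bar.
C: each chord is 3 beats in 7/4, so 7/3 per bar.
D: each chord is 6 beats in 4/4, so 2/3 per bar.
E: each chord is 1.5 beats in 7/4, so 14/3 per bar.
F: each chord is 3 beats in 4/4, so 4/3 per bar.
Fastest is E at 14/3 chords/bar.

Phrase E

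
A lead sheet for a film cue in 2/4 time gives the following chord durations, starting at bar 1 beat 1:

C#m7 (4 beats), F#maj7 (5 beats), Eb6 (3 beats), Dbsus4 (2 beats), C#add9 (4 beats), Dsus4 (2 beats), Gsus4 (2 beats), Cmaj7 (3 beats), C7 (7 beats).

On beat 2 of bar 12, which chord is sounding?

Cmaj7

Beat 2 of bar 12 is beat (12−1)×2 + 2 = 24 overall.
Running totals: C#m7 ends at 4, F#maj7 ends at 9, Eb6 ends at 12, Dbsus4 ends at 14, C#add9 ends at 18, Dsus4 ends at 20, Gsus4 ends at 22, Cmaj7 ends at 25.
Beat 24 falls within Cmaj7.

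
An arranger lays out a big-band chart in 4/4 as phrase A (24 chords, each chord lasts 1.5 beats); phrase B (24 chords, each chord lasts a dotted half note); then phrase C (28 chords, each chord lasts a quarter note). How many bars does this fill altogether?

A: 24 × 1.5 = 36 beats = 9 bars.
B: 24 × 3 = 72 beats = 18 bars.
C: 28 × 1 = 28 beats = 7 bars.
Total: 9 + 18 + 7 = 34 bars.

34 bars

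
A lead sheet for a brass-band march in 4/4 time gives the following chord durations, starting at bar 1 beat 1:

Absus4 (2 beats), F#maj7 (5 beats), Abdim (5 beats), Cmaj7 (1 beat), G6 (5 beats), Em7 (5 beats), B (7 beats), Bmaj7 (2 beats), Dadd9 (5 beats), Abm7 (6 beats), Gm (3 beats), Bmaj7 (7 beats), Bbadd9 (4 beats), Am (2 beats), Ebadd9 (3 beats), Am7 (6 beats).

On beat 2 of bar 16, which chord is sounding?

Ebadd9

Beat 2 of bar 16 is beat (16−1)×4 + 2 = 62 overall.
Running totals: Absus4 ends at 2, F#maj7 ends at 7, Abdim ends at 12, Cmaj7 ends at 13, G6 ends at 18, Em7 ends at 23, B ends at 30, Bmaj7 ends at 32, Dadd9 ends at 37, Abm7 ends at 43, Gm ends at 46, Bmaj7 ends at 53, Bbadd9 ends at 57, Am ends at 59, Ebadd9 ends at 62.
Beat 62 falls within Ebadd9.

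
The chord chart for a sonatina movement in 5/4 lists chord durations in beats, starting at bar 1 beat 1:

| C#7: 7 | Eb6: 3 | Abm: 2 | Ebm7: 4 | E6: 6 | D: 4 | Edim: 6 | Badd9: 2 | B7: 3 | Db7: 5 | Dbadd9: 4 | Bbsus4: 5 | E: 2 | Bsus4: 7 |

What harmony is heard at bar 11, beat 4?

Bsus4

Beat 4 of bar 11 is beat (11−1)×5 + 4 = 54 overall.
Running totals: C#7 ends at 7, Eb6 ends at 10, Abm ends at 12, Ebm7 ends at 16, E6 ends at 22, D ends at 26, Edim ends at 32, Badd9 ends at 34, B7 ends at 37, Db7 ends at 42, Dbadd9 ends at 46, Bbsus4 ends at 51, E ends at 53, Bsus4 ends at 60.
Beat 54 falls within Bsus4.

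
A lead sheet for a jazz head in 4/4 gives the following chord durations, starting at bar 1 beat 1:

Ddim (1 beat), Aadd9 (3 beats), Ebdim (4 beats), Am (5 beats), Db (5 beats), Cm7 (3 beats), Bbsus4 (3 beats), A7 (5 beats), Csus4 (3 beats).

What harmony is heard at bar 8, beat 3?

Csus4

Beat 3 of bar 8 is beat (8−1)×4 + 3 = 31 overall.
Running totals: Ddim ends at 1, Aadd9 ends at 4, Ebdim ends at 8, Am ends at 13, Db ends at 18, Cm7 ends at 21, Bbsus4 ends at 24, A7 ends at 29, Csus4 ends at 32.
Beat 31 falls within Csus4.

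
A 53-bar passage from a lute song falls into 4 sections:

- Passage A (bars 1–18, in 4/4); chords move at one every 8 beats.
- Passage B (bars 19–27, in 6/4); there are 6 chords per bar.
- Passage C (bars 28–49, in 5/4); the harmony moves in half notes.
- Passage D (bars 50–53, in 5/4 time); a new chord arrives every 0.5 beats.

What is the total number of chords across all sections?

A: 18·4 = 72 beats, 72/8 = 9 chords.
B: 9·6 = 54 beats, 54/1 = 54 chords.
C: 22·5 = 110 beats, 110/2 = 55 chords.
D: 4·5 = 20 beats, 20/0.5 = 40 chords.
Total: 9 + 54 + 55 + 40 = 158.

158 chords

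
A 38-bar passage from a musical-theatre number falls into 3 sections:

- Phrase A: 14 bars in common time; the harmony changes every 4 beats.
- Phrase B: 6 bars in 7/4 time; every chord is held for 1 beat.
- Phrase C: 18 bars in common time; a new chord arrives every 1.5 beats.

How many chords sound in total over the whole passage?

104 chords

A has 56 beats and chords last 4 each, so 14 chords.
B has 42 beats and chords last 1 each, so 42 chords.
C has 72 beats and chords last 1.5 each, so 48 chords.
Total: 14 + 42 + 48 = 104.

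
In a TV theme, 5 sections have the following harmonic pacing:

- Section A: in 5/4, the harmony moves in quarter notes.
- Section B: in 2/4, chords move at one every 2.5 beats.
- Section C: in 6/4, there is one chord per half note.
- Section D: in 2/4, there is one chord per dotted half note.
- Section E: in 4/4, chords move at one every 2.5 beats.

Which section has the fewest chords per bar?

Section D

A: 5/1 = 5 chords/bar.
B: 2/2.5 = 0.8 chords/bar.
C: 6/2 = 3 chords/bar.
D: 2/3 = 2/3 chords/bar.
E: 4/2.5 = 1.6 chords/bar.
Slowest is D at 2/3 chords/bar.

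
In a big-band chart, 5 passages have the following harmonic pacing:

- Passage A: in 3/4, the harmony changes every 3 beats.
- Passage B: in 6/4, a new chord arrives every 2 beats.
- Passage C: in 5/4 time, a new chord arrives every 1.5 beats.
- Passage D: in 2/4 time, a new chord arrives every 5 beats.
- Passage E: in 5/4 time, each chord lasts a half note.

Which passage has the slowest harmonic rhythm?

A: 3 beats/bar ÷ 3 beats/chord = 1 chord/bar.
B: 6 beats/bar ÷ 2 beats/chord = 3 chords/bar.
C: 5 beats/bar ÷ 1.5 beats/chord = 10/3 chords/bar.
D: 2 beats/bar ÷ 5 beats/chord = 0.4 chords/bar.
E: 5 beats/bar ÷ 2 beats/chord = 2.5 chords/bar.
Slowest is D at 0.4 chords/bar.

Passage D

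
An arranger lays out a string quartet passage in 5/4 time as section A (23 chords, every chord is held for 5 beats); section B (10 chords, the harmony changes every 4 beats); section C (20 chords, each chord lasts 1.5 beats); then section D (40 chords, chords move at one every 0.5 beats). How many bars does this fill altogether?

41 bars

A: 23 × 5 = 115 beats = 23 bars.
B: 10 × 4 = 40 beats = 8 bars.
C: 20 × 1.5 = 30 beats = 6 bars.
D: 40 × 0.5 = 20 beats = 4 bars.
Total: 23 + 8 + 6 + 4 = 41 bars.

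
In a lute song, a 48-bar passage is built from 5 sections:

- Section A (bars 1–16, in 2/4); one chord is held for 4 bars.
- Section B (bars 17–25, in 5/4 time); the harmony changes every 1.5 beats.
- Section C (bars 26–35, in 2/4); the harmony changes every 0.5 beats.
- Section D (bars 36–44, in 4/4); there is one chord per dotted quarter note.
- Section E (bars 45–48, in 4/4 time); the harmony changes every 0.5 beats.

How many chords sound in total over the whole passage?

130 chords

A has 32 beats and chords last 8 each, so 4 chords.
B has 45 beats and chords last 1.5 each, so 30 chords.
C has 20 beats and chords last 0.5 each, so 40 chords.
D has 36 beats and chords last 1.5 each, so 24 chords.
E has 16 beats and chords last 0.5 each, so 32 chords.
Total: 4 + 30 + 40 + 24 + 32 = 130.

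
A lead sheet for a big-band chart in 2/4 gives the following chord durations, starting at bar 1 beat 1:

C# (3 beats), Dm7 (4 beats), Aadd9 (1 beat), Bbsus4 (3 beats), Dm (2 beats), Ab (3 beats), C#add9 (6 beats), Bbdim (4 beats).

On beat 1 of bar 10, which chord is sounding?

C#add9

Beat 1 of bar 10 is beat (10−1)×2 + 1 = 19 overall.
Running totals: C# ends at 3, Dm7 ends at 7, Aadd9 ends at 8, Bbsus4 ends at 11, Dm ends at 13, Ab ends at 16, C#add9 ends at 22.
Beat 19 falls within C#add9.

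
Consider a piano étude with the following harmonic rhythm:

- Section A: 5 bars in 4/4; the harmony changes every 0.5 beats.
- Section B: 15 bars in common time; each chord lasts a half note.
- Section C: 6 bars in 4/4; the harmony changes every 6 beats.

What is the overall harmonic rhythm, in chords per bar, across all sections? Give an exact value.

37/13 chords per bar

A: 5 bars of 4 beats is 20 beats; at 0.5 beats each that's 40 chords.
B: 15 bars of 4 beats is 60 beats; at 2 beats each that's 30 chords.
C: 6 bars of 4 beats is 24 beats; at 6 beats each that's 4 chords.
Overall: 74 chords over 26 bars → 74/26 = 37/13 chords per bar.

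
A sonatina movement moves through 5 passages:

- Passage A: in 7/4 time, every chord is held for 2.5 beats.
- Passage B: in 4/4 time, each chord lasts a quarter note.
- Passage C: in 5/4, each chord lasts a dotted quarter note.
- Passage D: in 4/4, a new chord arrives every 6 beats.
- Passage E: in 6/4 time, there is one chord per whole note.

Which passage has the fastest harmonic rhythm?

A: 7 beats/bar ÷ 2.5 beats/chord = 2.8 chords/bar.
B: 4 beats/bar ÷ 1 beat/chord = 4 chords/bar.
C: 5 beats/bar ÷ 1.5 beats/chord = 10/3 chords/bar.
D: 4 beats/bar ÷ 6 beats/chord = 2/3 chords/bar.
E: 6 beats/bar ÷ 4 beats/chord = 1.5 chords/bar.
Fastest is B at 4 chords/bar.

Passage B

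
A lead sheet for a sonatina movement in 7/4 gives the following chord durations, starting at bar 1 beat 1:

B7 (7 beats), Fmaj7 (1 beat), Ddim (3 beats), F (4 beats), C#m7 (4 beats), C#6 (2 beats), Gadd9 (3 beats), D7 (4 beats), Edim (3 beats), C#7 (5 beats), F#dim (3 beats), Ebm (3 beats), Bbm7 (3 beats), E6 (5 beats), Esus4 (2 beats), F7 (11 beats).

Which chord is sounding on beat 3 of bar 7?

Bbm7

Beat 3 of bar 7 is beat (7−1)×7 + 3 = 45 overall.
Running totals: B7 ends at 7, Fmaj7 ends at 8, Ddim ends at 11, F ends at 15, C#m7 ends at 19, C#6 ends at 21, Gadd9 ends at 24, D7 ends at 28, Edim ends at 31, C#7 ends at 36, F#dim ends at 39, Ebm ends at 42, Bbm7 ends at 45.
Beat 45 falls within Bbm7.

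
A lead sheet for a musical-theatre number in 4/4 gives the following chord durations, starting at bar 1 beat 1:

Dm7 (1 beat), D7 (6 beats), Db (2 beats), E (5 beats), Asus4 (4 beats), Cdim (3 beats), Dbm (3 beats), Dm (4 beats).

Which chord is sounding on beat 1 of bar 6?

Cdim

Beat 1 of bar 6 is beat (6−1)×4 + 1 = 21 overall.
Running totals: Dm7 ends at 1, D7 ends at 7, Db ends at 9, E ends at 14, Asus4 ends at 18, Cdim ends at 21.
Beat 21 falls within Cdim.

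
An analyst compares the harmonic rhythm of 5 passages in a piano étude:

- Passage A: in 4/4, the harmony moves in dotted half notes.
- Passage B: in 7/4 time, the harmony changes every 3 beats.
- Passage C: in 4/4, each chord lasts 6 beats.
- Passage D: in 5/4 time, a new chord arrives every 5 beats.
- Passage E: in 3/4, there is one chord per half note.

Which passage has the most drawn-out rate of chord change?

Passage C

A: 4 beats/bar ÷ 3 beats/chord = 4/3 chords/bar.
B: 7 beats/bar ÷ 3 beats/chord = 7/3 chords/bar.
C: 4 beats/bar ÷ 6 beats/chord = 2/3 chords/bar.
D: 5 beats/bar ÷ 5 beats/chord = 1 chord/bar.
E: 3 beats/bar ÷ 2 beats/chord = 1.5 chords/bar.
Slowest is C at 2/3 chords/bar.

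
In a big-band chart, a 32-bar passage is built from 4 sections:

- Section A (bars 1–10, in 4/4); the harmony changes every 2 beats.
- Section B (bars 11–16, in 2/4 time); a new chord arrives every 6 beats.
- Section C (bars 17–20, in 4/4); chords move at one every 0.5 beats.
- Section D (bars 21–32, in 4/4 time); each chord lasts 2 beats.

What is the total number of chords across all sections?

78 chords

A has 40 beats and chords last 2 each, so 20 chords.
B has 12 beats and chords last 6 each, so 2 chords.
C has 16 beats and chords last 0.5 each, so 32 chords.
D has 48 beats and chords last 2 each, so 24 chords.
Total: 20 + 2 + 32 + 24 = 78.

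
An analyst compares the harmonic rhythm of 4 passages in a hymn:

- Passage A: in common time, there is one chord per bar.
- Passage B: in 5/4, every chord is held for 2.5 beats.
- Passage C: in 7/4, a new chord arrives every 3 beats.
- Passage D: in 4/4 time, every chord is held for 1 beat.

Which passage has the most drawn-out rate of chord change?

Passage A

A: each chord is 4 beats in 4/4, so 1 per bar.
B: each chord is 2.5 beats in 5/4, so 2 per bar.
C: each chord is 3 beats in 7/4, so 7/3 per bar.
D: each chord is 1 beat in 4/4, so 4 per bar.
Slowest is A at 1 chords/bar.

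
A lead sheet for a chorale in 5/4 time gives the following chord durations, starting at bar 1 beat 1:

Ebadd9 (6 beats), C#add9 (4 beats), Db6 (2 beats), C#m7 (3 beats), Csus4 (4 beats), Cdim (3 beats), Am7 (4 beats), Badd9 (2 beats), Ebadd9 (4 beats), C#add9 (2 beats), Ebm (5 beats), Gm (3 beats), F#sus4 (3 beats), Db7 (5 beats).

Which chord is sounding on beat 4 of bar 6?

Ebadd9

Beat 4 of bar 6 is beat (6−1)×5 + 4 = 29 overall.
Running totals: Ebadd9 ends at 6, C#add9 ends at 10, Db6 ends at 12, C#m7 ends at 15, Csus4 ends at 19, Cdim ends at 22, Am7 ends at 26, Badd9 ends at 28, Ebadd9 ends at 32.
Beat 29 falls within Ebadd9.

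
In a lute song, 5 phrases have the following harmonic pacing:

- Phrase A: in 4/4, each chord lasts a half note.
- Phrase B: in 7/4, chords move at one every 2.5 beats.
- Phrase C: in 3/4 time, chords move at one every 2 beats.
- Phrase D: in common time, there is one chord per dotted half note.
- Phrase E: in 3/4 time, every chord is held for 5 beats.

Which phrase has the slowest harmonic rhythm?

A: each chord is 2 beats in 4/4, so 2 per bar.
B: each chord is 2.5 beats in 7/4, so 2.8 per bar.
C: each chord is 2 beats in 3/4, so 1.5 per bar.
D: each chord is 3 beats in 4/4, so 4/3 per bar.
E: each chord is 5 beats in 3/4, so 0.6 per bar.
Slowest is E at 0.6 chords/bar.

Phrase E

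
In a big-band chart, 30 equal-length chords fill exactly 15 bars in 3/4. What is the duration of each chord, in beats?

15 bars × 3 beats/bar = 45 beats total.
45 beats ÷ 30 chords = 1.5 beats per chord.
(That is a dotted quarter note.)

1.5 beats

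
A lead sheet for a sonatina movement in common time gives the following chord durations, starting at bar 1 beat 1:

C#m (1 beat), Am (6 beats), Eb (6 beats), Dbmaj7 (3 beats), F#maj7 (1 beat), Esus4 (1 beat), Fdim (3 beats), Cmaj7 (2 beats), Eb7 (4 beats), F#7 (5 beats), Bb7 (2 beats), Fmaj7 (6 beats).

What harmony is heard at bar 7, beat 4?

F#7

Beat 4 of bar 7 is beat (7−1)×4 + 4 = 28 overall.
Running totals: C#m ends at 1, Am ends at 7, Eb ends at 13, Dbmaj7 ends at 16, F#maj7 ends at 17, Esus4 ends at 18, Fdim ends at 21, Cmaj7 ends at 23, Eb7 ends at 27, F#7 ends at 32.
Beat 28 falls within F#7.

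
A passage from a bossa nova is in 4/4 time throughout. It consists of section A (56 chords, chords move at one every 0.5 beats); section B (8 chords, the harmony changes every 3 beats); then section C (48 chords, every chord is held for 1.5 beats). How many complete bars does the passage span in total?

A: 56 × 0.5 = 28 beats = 7 bars.
B: 8 × 3 = 24 beats = 6 bars.
C: 48 × 1.5 = 72 beats = 18 bars.
Total: 7 + 6 + 18 = 31 bars.

31 bars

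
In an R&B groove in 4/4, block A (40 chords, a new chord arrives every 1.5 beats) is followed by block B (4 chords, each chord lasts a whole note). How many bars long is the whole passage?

A: 40 × 1.5 = 60 beats = 15 bars.
B: 4 × 4 = 16 beats = 4 bars.
Total: 15 + 4 = 19 bars.

19 bars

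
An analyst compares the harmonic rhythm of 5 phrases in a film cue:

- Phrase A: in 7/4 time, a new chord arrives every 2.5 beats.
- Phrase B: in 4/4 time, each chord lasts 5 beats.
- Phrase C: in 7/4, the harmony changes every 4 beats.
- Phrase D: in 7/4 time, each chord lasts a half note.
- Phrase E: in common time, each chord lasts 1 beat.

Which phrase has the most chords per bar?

A: each chord is 2.5 beats in 7/4, so 2.8 per bar.
B: each chord is 5 beats in 4/4, so 0.8 per bar.
C: each chord is 4 beats in 7/4, so 1.75 per bar.
D: each chord is 2 beats in 7/4, so 3.5 per bar.
E: each chord is 1 beat in 4/4, so 4 per bar.
Fastest is E at 4 chords/bar.

Phrase E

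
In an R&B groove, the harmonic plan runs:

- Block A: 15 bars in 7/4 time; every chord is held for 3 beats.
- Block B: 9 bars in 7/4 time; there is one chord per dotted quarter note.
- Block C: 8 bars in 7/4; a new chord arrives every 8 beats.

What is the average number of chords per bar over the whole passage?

A: 15 bars of 7 beats is 105 beats; at 3 beats each that's 35 chords.
B: 9 bars of 7 beats is 63 beats; at 1.5 beats each that's 42 chords.
C: 8 bars of 7 beats is 56 beats; at 8 beats each that's 7 chords.
Overall: 84 chords over 32 bars → 84/32 = 2.625 chords per bar.

2.625 chords per bar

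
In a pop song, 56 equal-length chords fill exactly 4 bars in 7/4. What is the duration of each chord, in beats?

4 bars × 7 beats/bar = 28 beats total.
28 beats ÷ 56 chords = 0.5 beats per chord.
(That is an eighth note.)

0.5 beats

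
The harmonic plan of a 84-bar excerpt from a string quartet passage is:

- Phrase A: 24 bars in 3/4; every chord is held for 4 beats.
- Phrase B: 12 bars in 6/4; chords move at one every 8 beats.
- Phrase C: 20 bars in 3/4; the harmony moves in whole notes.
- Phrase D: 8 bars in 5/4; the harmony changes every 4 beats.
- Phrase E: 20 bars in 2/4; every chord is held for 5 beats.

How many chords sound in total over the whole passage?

60 chords

A: 24·3 = 72 beats, 72/4 = 18 chords.
B: 12·6 = 72 beats, 72/8 = 9 chords.
C: 20·3 = 60 beats, 60/4 = 15 chords.
D: 8·5 = 40 beats, 40/4 = 10 chords.
E: 20·2 = 40 beats, 40/5 = 8 chords.
Total: 18 + 9 + 15 + 10 + 8 = 60.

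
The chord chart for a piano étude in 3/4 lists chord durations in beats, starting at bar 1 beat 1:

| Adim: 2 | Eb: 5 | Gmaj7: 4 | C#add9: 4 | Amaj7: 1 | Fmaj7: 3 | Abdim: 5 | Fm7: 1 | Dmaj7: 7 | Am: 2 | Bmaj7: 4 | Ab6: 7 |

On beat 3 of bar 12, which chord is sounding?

Bmaj7

Beat 3 of bar 12 is beat (12−1)×3 + 3 = 36 overall.
Running totals: Adim ends at 2, Eb ends at 7, Gmaj7 ends at 11, C#add9 ends at 15, Amaj7 ends at 16, Fmaj7 ends at 19, Abdim ends at 24, Fm7 ends at 25, Dmaj7 ends at 32, Am ends at 34, Bmaj7 ends at 38.
Beat 36 falls within Bmaj7.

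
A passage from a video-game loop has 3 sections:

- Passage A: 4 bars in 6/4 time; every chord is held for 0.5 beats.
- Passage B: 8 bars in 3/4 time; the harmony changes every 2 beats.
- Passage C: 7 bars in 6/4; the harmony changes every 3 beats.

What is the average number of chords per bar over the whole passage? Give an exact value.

A: 4 bars of 6 beats is 24 beats; at 0.5 beats each that's 48 chords.
B: 8 bars of 3 beats is 24 beats; at 2 beats each that's 12 chords.
C: 7 bars of 6 beats is 42 beats; at 3 beats each that's 14 chords.
Overall: 74 chords over 19 bars → 74/19 = 74/19 chords per bar.

74/19 chords per bar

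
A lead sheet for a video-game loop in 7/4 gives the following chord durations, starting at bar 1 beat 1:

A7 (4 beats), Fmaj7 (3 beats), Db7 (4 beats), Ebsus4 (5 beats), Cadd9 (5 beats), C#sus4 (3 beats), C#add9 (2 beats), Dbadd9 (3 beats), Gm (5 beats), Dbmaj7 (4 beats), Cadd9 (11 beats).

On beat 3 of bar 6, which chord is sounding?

Beat 3 of bar 6 is beat (6−1)×7 + 3 = 38 overall.
Running totals: A7 ends at 4, Fmaj7 ends at 7, Db7 ends at 11, Ebsus4 ends at 16, Cadd9 ends at 21, C#sus4 ends at 24, C#add9 ends at 26, Dbadd9 ends at 29, Gm ends at 34, Dbmaj7 ends at 38.
Beat 38 falls within Dbmaj7.

Dbmaj7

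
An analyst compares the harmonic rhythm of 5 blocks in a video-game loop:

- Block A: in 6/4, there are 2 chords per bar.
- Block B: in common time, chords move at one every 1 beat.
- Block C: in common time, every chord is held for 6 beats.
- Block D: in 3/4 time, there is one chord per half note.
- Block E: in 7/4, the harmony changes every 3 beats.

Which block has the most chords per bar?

Block B

A: 6 beats/bar ÷ 3 beats/chord = 2 chords/bar.
B: 4 beats/bar ÷ 1 beat/chord = 4 chords/bar.
C: 4 beats/bar ÷ 6 beats/chord = 2/3 chords/bar.
D: 3 beats/bar ÷ 2 beats/chord = 1.5 chords/bar.
E: 7 beats/bar ÷ 3 beats/chord = 7/3 chords/bar.
Fastest is B at 4 chords/bar.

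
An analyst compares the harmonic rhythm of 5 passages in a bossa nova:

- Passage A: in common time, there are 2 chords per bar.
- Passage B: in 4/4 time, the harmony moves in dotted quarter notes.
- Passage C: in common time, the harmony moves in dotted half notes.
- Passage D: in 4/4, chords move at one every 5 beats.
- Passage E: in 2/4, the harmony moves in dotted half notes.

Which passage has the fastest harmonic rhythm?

A: 4 beats/bar ÷ 2 beats/chord = 2 chords/bar.
B: 4 beats/bar ÷ 1.5 beats/chord = 8/3 chords/bar.
C: 4 beats/bar ÷ 3 beats/chord = 4/3 chords/bar.
D: 4 beats/bar ÷ 5 beats/chord = 0.8 chords/bar.
E: 2 beats/bar ÷ 3 beats/chord = 2/3 chords/bar.
Fastest is B at 8/3 chords/bar.

Passage B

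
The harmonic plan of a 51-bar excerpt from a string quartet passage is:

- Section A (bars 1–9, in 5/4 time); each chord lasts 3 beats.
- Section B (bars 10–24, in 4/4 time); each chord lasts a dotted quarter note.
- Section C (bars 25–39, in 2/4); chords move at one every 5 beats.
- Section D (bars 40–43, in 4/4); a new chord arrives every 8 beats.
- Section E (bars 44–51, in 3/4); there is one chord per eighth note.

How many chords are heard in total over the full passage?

111 chords

A has 45 beats and chords last 3 each, so 15 chords.
B has 60 beats and chords last 1.5 each, so 40 chords.
C has 30 beats and chords last 5 each, so 6 chords.
D has 16 beats and chords last 8 each, so 2 chords.
E has 24 beats and chords last 0.5 each, so 48 chords.
Total: 15 + 40 + 6 + 2 + 48 = 111.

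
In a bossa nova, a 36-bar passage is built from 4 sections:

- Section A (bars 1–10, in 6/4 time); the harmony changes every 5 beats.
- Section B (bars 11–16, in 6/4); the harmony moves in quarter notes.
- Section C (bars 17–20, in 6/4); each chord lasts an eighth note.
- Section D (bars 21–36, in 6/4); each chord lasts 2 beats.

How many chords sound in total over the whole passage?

A: 10 bars × 6 beats = 60 beats; 5 beats/chord → 12 chords.
B: 6 bars × 6 beats = 36 beats; 1 beat/chord → 36 chords.
C: 4 bars × 6 beats = 24 beats; 0.5 beats/chord → 48 chords.
D: 16 bars × 6 beats = 96 beats; 2 beats/chord → 48 chords.
Total: 12 + 36 + 48 + 48 = 144.

144 chords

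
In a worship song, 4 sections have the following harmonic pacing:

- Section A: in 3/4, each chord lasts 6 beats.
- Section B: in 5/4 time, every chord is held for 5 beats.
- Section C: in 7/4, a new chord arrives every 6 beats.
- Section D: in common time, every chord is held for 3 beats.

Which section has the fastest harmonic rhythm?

A: each chord is 6 beats in 3/4, so 0.5 per bar.
B: each chord is 5 beats in 5/4, so 1 per bar.
C: each chord is 6 beats in 7/4, so 7/6 per bar.
D: each chord is 3 beats in 4/4, so 4/3 per bar.
Fastest is D at 4/3 chords/bar.

Section D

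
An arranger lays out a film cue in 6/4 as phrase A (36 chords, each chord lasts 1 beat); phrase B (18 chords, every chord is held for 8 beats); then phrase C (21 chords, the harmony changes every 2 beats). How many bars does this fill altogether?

37 bars

A: 36 × 1 = 36 beats = 6 bars.
B: 18 × 8 = 144 beats = 24 bars.
C: 21 × 2 = 42 beats = 7 bars.
Total: 6 + 24 + 7 = 37 bars.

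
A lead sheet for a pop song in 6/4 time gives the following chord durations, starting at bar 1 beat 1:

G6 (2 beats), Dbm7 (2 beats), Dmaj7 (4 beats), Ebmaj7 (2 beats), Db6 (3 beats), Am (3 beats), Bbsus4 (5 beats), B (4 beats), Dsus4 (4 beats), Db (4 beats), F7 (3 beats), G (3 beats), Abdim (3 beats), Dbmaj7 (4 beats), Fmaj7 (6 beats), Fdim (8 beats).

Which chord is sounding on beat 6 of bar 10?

Beat 6 of bar 10 is beat (10−1)×6 + 6 = 60 overall.
Running totals: G6 ends at 2, Dbm7 ends at 4, Dmaj7 ends at 8, Ebmaj7 ends at 10, Db6 ends at 13, Am ends at 16, Bbsus4 ends at 21, B ends at 25, Dsus4 ends at 29, Db ends at 33, F7 ends at 36, G ends at 39, Abdim ends at 42, Dbmaj7 ends at 46, Fmaj7 ends at 52, Fdim ends at 60.
Beat 60 falls within Fdim.

Fdim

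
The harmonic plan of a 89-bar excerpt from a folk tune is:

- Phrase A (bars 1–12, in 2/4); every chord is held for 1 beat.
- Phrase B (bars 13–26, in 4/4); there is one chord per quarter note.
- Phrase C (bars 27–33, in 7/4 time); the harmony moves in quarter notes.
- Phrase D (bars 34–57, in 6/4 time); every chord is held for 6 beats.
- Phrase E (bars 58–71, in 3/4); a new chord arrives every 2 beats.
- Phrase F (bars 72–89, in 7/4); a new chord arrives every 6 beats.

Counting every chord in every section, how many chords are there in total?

195 chords

A: 12·2 = 24 beats, 24/1 = 24 chords.
B: 14·4 = 56 beats, 56/1 = 56 chords.
C: 7·7 = 49 beats, 49/1 = 49 chords.
D: 24·6 = 144 beats, 144/6 = 24 chords.
E: 14·3 = 42 beats, 42/2 = 21 chords.
F: 18·7 = 126 beats, 126/6 = 21 chords.
Total: 24 + 56 + 49 + 24 + 21 + 21 = 195.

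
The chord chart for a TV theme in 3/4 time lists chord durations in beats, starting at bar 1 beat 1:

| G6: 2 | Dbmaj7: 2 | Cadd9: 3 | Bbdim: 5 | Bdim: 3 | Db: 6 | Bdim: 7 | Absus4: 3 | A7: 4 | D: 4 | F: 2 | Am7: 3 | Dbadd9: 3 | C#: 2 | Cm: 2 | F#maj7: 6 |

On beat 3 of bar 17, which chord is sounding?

Beat 3 of bar 17 is beat (17−1)×3 + 3 = 51 overall.
Running totals: G6 ends at 2, Dbmaj7 ends at 4, Cadd9 ends at 7, Bbdim ends at 12, Bdim ends at 15, Db ends at 21, Bdim ends at 28, Absus4 ends at 31, A7 ends at 35, D ends at 39, F ends at 41, Am7 ends at 44, Dbadd9 ends at 47, C# ends at 49, Cm ends at 51.
Beat 51 falls within Cm.

Cm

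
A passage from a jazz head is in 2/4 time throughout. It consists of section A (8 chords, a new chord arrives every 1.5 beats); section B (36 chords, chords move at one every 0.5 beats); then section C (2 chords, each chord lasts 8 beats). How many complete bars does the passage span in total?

23 bars

A: 8 × 1.5 = 12 beats = 6 bars.
B: 36 × 0.5 = 18 beats = 9 bars.
C: 2 × 8 = 16 beats = 8 bars.
Total: 6 + 9 + 8 = 23 bars.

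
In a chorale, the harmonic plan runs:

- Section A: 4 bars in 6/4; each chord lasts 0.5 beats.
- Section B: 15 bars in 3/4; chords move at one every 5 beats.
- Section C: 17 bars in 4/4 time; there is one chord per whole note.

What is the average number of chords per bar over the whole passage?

37/18 chords per bar

A: 4 × 6 = 24 beats ÷ 0.5 = 48 chords.
B: 15 × 3 = 45 beats ÷ 5 = 9 chords.
C: 17 × 4 = 68 beats ÷ 4 = 17 chords.
Overall: 74 chords over 36 bars → 74/36 = 37/18 chords per bar.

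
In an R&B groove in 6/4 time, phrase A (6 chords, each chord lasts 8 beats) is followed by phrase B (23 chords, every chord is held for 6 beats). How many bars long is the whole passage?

31 bars

A: 6 × 8 = 48 beats = 8 bars.
B: 23 × 6 = 138 beats = 23 bars.
Total: 8 + 23 = 31 bars.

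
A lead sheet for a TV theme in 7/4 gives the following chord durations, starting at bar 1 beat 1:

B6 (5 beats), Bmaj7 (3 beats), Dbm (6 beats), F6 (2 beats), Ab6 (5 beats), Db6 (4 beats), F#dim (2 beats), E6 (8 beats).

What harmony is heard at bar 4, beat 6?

F#dim

Beat 6 of bar 4 is beat (4−1)×7 + 6 = 27 overall.
Running totals: B6 ends at 5, Bmaj7 ends at 8, Dbm ends at 14, F6 ends at 16, Ab6 ends at 21, Db6 ends at 25, F#dim ends at 27.
Beat 27 falls within F#dim.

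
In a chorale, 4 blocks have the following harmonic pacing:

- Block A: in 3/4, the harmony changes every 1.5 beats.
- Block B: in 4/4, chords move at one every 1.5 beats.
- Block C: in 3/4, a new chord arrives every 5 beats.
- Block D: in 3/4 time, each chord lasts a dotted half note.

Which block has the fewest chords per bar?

Block C

A: each chord is 1.5 beats in 3/4, so 2 per bar.
B: each chord is 1.5 beats in 4/4, so 8/3 per bar.
C: each chord is 5 beats in 3/4, so 0.6 per bar.
D: each chord is 3 beats in 3/4, so 1 per bar.
Slowest is C at 0.6 chords/bar.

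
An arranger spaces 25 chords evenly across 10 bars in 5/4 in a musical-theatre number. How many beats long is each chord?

10 bars × 5 beats/bar = 50 beats total.
50 beats ÷ 25 chords = 2 beats per chord.
(That is a half note.)

2 beats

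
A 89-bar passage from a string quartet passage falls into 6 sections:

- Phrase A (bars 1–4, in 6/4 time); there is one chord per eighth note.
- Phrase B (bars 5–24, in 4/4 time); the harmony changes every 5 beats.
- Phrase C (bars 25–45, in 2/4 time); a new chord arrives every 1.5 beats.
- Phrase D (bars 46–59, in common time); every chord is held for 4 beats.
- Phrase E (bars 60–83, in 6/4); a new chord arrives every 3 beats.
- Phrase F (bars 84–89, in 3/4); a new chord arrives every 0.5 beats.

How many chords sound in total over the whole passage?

A: 4 bars × 6 beats = 24 beats; 0.5 beats/chord → 48 chords.
B: 20 bars × 4 beats = 80 beats; 5 beats/chord → 16 chords.
C: 21 bars × 2 beats = 42 beats; 1.5 beats/chord → 28 chords.
D: 14 bars × 4 beats = 56 beats; 4 beats/chord → 14 chords.
E: 24 bars × 6 beats = 144 beats; 3 beats/chord → 48 chords.
F: 6 bars × 3 beats = 18 beats; 0.5 beats/chord → 36 chords.
Total: 48 + 16 + 28 + 14 + 48 + 36 = 190.

190 chords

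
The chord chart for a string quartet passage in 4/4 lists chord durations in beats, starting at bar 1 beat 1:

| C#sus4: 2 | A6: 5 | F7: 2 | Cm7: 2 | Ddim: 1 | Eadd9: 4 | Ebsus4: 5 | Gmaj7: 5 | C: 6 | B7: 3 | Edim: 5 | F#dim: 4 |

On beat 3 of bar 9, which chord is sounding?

Beat 3 of bar 9 is beat (9−1)×4 + 3 = 35 overall.
Running totals: C#sus4 ends at 2, A6 ends at 7, F7 ends at 9, Cm7 ends at 11, Ddim ends at 12, Eadd9 ends at 16, Ebsus4 ends at 21, Gmaj7 ends at 26, C ends at 32, B7 ends at 35.
Beat 35 falls within B7.

B7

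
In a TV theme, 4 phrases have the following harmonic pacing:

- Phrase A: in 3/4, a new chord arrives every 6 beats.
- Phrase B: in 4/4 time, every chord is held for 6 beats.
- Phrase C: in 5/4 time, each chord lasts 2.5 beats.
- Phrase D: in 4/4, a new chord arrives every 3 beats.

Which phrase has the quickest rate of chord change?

A: 3/6 = 0.5 chords/bar.
B: 4/6 = 2/3 chords/bar.
C: 5/2.5 = 2 chords/bar.
D: 4/3 = 4/3 chords/bar.
Fastest is C at 2 chords/bar.

Phrase C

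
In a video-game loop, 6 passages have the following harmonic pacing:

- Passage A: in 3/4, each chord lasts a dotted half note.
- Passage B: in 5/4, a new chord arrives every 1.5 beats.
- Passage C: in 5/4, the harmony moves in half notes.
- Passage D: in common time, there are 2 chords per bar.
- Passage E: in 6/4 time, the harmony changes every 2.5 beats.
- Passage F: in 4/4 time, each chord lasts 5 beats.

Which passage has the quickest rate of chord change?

A: 3/3 = 1 chord/bar.
B: 5/1.5 = 10/3 chords/bar.
C: 5/2 = 2.5 chords/bar.
D: 4/2 = 2 chords/bar.
E: 6/2.5 = 2.4 chords/bar.
F: 4/5 = 0.8 chords/bar.
Fastest is B at 10/3 chords/bar.

Passage B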